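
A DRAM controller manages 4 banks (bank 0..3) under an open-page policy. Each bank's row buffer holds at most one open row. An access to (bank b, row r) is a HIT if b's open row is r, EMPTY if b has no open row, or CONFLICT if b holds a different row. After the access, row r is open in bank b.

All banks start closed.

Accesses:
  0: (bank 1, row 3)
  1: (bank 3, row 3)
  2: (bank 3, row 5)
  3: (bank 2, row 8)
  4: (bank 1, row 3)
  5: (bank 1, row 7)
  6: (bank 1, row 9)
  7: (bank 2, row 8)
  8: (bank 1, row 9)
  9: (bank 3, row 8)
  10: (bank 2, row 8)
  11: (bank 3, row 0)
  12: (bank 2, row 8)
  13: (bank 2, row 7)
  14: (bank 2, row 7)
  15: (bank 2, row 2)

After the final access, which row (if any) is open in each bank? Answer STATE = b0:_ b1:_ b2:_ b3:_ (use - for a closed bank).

  [0] b1 r3: no row ⇒ E
  [1] b3 r3: no row ⇒ E
  [2] b3 r5: had r3 ⇒ C
  [3] b2 r8: no row ⇒ E
  [4] b1 r3: had r3 ⇒ H
  [5] b1 r7: had r3 ⇒ C
  [6] b1 r9: had r7 ⇒ C
  [7] b2 r8: had r8 ⇒ H
  [8] b1 r9: had r9 ⇒ H
  [9] b3 r8: had r5 ⇒ C
  [10] b2 r8: had r8 ⇒ H
  [11] b3 r0: had r8 ⇒ C
  [12] b2 r8: had r8 ⇒ H
  [13] b2 r7: had r8 ⇒ C
  [14] b2 r7: had r7 ⇒ H
  [15] b2 r2: had r7 ⇒ C

STATE = b0:- b1:9 b2:2 b3:0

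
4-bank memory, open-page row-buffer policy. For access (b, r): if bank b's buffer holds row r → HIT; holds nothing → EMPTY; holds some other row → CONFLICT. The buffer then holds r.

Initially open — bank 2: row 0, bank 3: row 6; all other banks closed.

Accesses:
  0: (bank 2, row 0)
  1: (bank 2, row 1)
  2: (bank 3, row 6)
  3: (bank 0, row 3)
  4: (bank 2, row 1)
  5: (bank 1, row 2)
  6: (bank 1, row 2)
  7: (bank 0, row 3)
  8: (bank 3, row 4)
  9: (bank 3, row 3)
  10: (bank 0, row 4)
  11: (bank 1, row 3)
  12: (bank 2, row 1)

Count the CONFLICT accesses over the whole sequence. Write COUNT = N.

0: bank 2 row 0 — prev 0 → HIT
1: bank 2 row 1 — prev 0 → CONFLICT
2: bank 3 row 6 — prev 6 → HIT
3: bank 0 row 3 — prev None → EMPTY
4: bank 2 row 1 — prev 1 → HIT
5: bank 1 row 2 — prev None → EMPTY
6: bank 1 row 2 — prev 2 → HIT
7: bank 0 row 3 — prev 3 → HIT
8: bank 3 row 4 — prev 6 → CONFLICT
9: bank 3 row 3 — prev 4 → CONFLICT
10: bank 0 row 4 — prev 3 → CONFLICT
11: bank 1 row 3 — prev 2 → CONFLICT
12: bank 2 row 1 — prev 1 → HIT

COUNT = 5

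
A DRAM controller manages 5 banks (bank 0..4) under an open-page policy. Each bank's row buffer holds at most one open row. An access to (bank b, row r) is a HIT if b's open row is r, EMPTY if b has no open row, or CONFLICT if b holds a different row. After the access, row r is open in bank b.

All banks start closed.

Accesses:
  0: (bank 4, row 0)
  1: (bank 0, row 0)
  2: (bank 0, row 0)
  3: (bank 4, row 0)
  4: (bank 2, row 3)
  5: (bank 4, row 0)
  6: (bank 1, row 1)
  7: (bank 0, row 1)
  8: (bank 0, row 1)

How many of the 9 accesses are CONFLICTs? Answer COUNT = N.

step 0: bank4 None->0 [EMPTY]
step 1: bank0 None->0 [EMPTY]
step 2: bank0 0->0 [HIT]
step 3: bank4 0->0 [HIT]
step 4: bank2 None->3 [EMPTY]
step 5: bank4 0->0 [HIT]
step 6: bank1 None->1 [EMPTY]
step 7: bank0 0->1 [CONFLICT]
step 8: bank0 1->1 [HIT]

COUNT = 1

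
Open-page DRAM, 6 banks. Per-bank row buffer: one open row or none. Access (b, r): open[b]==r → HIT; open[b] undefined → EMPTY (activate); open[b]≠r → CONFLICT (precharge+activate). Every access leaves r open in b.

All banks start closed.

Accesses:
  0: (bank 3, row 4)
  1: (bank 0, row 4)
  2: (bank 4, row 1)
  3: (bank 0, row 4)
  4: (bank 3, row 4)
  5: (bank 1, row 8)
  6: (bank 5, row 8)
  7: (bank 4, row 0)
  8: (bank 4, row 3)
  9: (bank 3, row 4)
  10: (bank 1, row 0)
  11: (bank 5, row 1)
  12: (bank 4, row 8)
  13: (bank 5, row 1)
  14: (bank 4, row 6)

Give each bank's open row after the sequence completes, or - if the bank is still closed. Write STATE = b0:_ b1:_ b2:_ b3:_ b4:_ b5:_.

step 0: bank3 None->4 [EMPTY]
step 1: bank0 None->4 [EMPTY]
step 2: bank4 None->1 [EMPTY]
step 3: bank0 4->4 [HIT]
step 4: bank3 4->4 [HIT]
step 5: bank1 None->8 [EMPTY]
step 6: bank5 None->8 [EMPTY]
step 7: bank4 1->0 [CONFLICT]
step 8: bank4 0->3 [CONFLICT]
step 9: bank3 4->4 [HIT]
step 10: bank1 8->0 [CONFLICT]
step 11: bank5 8->1 [CONFLICT]
step 12: bank4 3->8 [CONFLICT]
step 13: bank5 1->1 [HIT]
step 14: bank4 8->6 [CONFLICT]

STATE = b0:4 b1:0 b2:- b3:4 b4:6 b5:1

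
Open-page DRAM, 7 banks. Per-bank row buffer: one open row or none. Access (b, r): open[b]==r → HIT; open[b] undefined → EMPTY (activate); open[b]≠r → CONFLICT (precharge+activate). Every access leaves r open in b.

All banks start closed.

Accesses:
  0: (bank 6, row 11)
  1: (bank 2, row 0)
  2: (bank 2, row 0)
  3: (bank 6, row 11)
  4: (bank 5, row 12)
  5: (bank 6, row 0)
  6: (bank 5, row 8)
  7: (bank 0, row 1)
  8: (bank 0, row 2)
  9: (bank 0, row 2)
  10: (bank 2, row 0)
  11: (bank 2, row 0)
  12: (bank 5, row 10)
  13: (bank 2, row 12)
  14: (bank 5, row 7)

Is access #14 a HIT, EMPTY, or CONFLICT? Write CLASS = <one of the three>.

CLASS = CONFLICT

0: bank 6 row 11 — prev None → EMPTY
1: bank 2 row 0 — prev None → EMPTY
2: bank 2 row 0 — prev 0 → HIT
3: bank 6 row 11 — prev 11 → HIT
4: bank 5 row 12 — prev None → EMPTY
5: bank 6 row 0 — prev 11 → CONFLICT
6: bank 5 row 8 — prev 12 → CONFLICT
7: bank 0 row 1 — prev None → EMPTY
8: bank 0 row 2 — prev 1 → CONFLICT
9: bank 0 row 2 — prev 2 → HIT
10: bank 2 row 0 — prev 0 → HIT
11: bank 2 row 0 — prev 0 → HIT
12: bank 5 row 10 — prev 8 → CONFLICT
13: bank 2 row 12 — prev 0 → CONFLICT
14: bank 5 row 7 — prev 10 → CONFLICT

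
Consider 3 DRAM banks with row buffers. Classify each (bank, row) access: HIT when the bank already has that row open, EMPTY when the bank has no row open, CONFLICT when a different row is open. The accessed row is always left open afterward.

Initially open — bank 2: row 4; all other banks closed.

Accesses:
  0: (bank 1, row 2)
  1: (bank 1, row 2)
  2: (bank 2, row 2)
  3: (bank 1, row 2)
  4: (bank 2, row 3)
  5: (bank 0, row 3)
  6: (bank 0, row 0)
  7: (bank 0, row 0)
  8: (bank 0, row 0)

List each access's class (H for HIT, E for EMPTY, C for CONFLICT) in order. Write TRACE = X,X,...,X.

  [0] b1 r2: no row ⇒ E
  [1] b1 r2: had r2 ⇒ H
  [2] b2 r2: had r4 ⇒ C
  [3] b1 r2: had r2 ⇒ H
  [4] b2 r3: had r2 ⇒ C
  [5] b0 r3: no row ⇒ E
  [6] b0 r0: had r3 ⇒ C
  [7] b0 r0: had r0 ⇒ H
  [8] b0 r0: had r0 ⇒ H

TRACE = E,H,C,H,C,E,C,H,H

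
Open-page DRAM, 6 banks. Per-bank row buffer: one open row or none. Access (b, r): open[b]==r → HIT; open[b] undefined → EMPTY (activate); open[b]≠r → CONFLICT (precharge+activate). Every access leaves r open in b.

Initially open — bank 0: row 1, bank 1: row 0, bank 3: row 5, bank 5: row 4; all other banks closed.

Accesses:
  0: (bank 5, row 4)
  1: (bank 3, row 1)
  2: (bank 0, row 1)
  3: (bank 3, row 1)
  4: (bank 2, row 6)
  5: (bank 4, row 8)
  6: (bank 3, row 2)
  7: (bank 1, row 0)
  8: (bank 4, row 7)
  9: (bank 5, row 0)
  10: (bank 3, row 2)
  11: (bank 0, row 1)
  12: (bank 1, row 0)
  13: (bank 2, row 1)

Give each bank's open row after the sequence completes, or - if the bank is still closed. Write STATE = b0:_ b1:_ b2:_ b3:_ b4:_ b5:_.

STATE = b0:1 b1:0 b2:1 b3:2 b4:7 b5:0

0: bank 5 row 4 — prev 4 → HIT
1: bank 3 row 1 — prev 5 → CONFLICT
2: bank 0 row 1 — prev 1 → HIT
3: bank 3 row 1 — prev 1 → HIT
4: bank 2 row 6 — prev None → EMPTY
5: bank 4 row 8 — prev None → EMPTY
6: bank 3 row 2 — prev 1 → CONFLICT
7: bank 1 row 0 — prev 0 → HIT
8: bank 4 row 7 — prev 8 → CONFLICT
9: bank 5 row 0 — prev 4 → CONFLICT
10: bank 3 row 2 — prev 2 → HIT
11: bank 0 row 1 — prev 1 → HIT
12: bank 1 row 0 — prev 0 → HIT
13: bank 2 row 1 — prev 6 → CONFLICT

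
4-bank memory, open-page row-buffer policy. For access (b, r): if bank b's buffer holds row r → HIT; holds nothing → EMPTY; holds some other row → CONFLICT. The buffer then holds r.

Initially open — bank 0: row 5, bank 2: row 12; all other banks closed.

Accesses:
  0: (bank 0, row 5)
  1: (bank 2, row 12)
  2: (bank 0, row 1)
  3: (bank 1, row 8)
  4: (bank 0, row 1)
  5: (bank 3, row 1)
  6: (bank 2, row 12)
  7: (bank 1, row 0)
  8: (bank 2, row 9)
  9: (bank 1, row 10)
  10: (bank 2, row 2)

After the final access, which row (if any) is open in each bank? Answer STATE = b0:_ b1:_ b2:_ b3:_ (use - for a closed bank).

STATE = b0:1 b1:10 b2:2 b3:1

step 0: bank0 5->5 [HIT]
step 1: bank2 12->12 [HIT]
step 2: bank0 5->1 [CONFLICT]
step 3: bank1 None->8 [EMPTY]
step 4: bank0 1->1 [HIT]
step 5: bank3 None->1 [EMPTY]
step 6: bank2 12->12 [HIT]
step 7: bank1 8->0 [CONFLICT]
step 8: bank2 12->9 [CONFLICT]
step 9: bank1 0->10 [CONFLICT]
step 10: bank2 9->2 [CONFLICT]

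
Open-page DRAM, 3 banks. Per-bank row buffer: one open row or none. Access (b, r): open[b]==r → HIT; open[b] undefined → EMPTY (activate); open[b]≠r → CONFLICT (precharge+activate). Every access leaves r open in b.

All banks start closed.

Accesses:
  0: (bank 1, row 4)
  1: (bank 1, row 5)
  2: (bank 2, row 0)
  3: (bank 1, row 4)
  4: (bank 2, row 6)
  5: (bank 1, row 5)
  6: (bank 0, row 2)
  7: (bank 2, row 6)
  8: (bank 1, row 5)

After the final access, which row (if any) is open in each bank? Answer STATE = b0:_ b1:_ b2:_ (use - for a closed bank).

  [0] b1 r4: no row ⇒ E
  [1] b1 r5: had r4 ⇒ C
  [2] b2 r0: no row ⇒ E
  [3] b1 r4: had r5 ⇒ C
  [4] b2 r6: had r0 ⇒ C
  [5] b1 r5: had r4 ⇒ C
  [6] b0 r2: no row ⇒ E
  [7] b2 r6: had r6 ⇒ H
  [8] b1 r5: had r5 ⇒ H

STATE = b0:2 b1:5 b2:6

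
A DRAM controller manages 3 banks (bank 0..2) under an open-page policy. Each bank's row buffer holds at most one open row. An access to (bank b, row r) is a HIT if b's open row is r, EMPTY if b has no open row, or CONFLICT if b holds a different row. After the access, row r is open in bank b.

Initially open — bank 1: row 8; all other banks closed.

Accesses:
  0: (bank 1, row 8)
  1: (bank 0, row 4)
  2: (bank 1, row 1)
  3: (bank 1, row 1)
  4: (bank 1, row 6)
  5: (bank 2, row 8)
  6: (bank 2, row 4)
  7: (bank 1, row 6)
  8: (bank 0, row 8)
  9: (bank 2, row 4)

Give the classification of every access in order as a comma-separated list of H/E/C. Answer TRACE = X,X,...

step 0: bank1 8->8 [HIT]
step 1: bank0 None->4 [EMPTY]
step 2: bank1 8->1 [CONFLICT]
step 3: bank1 1->1 [HIT]
step 4: bank1 1->6 [CONFLICT]
step 5: bank2 None->8 [EMPTY]
step 6: bank2 8->4 [CONFLICT]
step 7: bank1 6->6 [HIT]
step 8: bank0 4->8 [CONFLICT]
step 9: bank2 4->4 [HIT]

TRACE = H,E,C,H,C,E,C,H,C,H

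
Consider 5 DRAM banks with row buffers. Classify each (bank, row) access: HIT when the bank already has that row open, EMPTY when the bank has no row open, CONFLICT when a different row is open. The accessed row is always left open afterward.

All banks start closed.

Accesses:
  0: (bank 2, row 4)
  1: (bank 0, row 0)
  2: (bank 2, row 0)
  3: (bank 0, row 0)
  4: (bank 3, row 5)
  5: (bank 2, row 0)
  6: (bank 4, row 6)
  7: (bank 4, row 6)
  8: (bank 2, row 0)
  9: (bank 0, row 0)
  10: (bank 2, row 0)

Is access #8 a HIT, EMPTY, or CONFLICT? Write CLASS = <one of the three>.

CLASS = HIT

#0 (2,4) E
#1 (0,0) E
#2 (2,0) C  (was 4)
#3 (0,0) H  (was 0)
#4 (3,5) E
#5 (2,0) H  (was 0)
#6 (4,6) E
#7 (4,6) H  (was 6)
#8 (2,0) H  (was 0)
#9 (0,0) H  (was 0)
#10 (2,0) H  (was 0)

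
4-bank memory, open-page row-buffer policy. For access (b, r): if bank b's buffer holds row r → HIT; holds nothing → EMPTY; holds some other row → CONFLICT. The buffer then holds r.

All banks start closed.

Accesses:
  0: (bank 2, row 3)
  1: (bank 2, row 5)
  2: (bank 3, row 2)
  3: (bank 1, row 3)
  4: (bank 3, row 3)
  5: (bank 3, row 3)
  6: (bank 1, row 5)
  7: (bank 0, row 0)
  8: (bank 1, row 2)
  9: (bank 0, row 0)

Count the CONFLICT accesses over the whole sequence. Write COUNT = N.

step 0: bank2 None->3 [EMPTY]
step 1: bank2 3->5 [CONFLICT]
step 2: bank3 None->2 [EMPTY]
step 3: bank1 None->3 [EMPTY]
step 4: bank3 2->3 [CONFLICT]
step 5: bank3 3->3 [HIT]
step 6: bank1 3->5 [CONFLICT]
step 7: bank0 None->0 [EMPTY]
step 8: bank1 5->2 [CONFLICT]
step 9: bank0 0->0 [HIT]

COUNT = 4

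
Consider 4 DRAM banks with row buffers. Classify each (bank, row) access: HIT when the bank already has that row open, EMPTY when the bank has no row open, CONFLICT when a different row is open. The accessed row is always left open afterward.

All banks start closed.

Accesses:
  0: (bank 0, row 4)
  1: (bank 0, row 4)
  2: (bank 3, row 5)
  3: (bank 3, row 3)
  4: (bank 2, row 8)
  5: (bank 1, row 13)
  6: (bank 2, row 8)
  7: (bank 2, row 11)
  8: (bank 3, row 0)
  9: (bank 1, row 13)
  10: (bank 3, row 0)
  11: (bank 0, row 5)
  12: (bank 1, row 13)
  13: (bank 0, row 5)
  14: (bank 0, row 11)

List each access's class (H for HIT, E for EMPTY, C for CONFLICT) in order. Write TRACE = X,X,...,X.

0: bank 0 row 4 — prev None → EMPTY
1: bank 0 row 4 — prev 4 → HIT
2: bank 3 row 5 — prev None → EMPTY
3: bank 3 row 3 — prev 5 → CONFLICT
4: bank 2 row 8 — prev None → EMPTY
5: bank 1 row 13 — prev None → EMPTY
6: bank 2 row 8 — prev 8 → HIT
7: bank 2 row 11 — prev 8 → CONFLICT
8: bank 3 row 0 — prev 3 → CONFLICT
9: bank 1 row 13 — prev 13 → HIT
10: bank 3 row 0 — prev 0 → HIT
11: bank 0 row 5 — prev 4 → CONFLICT
12: bank 1 row 13 — prev 13 → HIT
13: bank 0 row 5 — prev 5 → HIT
14: bank 0 row 11 — prev 5 → CONFLICT

TRACE = E,H,E,C,E,E,H,C,C,H,H,C,H,H,C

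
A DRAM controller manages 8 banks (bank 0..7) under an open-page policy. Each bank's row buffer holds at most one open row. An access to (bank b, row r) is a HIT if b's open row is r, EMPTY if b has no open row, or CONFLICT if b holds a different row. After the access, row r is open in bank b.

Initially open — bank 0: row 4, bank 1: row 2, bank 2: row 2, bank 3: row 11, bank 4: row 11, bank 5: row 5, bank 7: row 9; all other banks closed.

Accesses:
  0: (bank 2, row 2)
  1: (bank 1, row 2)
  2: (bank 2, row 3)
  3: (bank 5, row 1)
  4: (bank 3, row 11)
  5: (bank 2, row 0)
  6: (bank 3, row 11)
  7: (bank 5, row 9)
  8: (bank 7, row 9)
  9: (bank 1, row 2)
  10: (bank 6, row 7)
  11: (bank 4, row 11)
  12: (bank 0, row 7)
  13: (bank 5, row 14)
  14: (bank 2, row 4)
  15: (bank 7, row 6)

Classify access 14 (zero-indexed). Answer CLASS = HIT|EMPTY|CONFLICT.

CLASS = CONFLICT

#0 (2,2) H  (was 2)
#1 (1,2) H  (was 2)
#2 (2,3) C  (was 2)
#3 (5,1) C  (was 5)
#4 (3,11) H  (was 11)
#5 (2,0) C  (was 3)
#6 (3,11) H  (was 11)
#7 (5,9) C  (was 1)
#8 (7,9) H  (was 9)
#9 (1,2) H  (was 2)
#10 (6,7) E
#11 (4,11) H  (was 11)
#12 (0,7) C  (was 4)
#13 (5,14) C  (was 9)
#14 (2,4) C  (was 0)
#15 (7,6) C  (was 9)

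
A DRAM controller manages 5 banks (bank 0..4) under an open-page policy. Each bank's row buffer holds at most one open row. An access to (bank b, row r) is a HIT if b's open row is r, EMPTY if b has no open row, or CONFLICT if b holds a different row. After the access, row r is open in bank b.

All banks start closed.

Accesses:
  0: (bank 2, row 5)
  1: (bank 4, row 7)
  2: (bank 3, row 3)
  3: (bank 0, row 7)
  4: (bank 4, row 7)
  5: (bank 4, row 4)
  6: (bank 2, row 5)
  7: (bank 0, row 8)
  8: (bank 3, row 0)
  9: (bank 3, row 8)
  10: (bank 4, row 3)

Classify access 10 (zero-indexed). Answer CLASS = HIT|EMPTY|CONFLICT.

0: bank 2 row 5 — prev None → EMPTY
1: bank 4 row 7 — prev None → EMPTY
2: bank 3 row 3 — prev None → EMPTY
3: bank 0 row 7 — prev None → EMPTY
4: bank 4 row 7 — prev 7 → HIT
5: bank 4 row 4 — prev 7 → CONFLICT
6: bank 2 row 5 — prev 5 → HIT
7: bank 0 row 8 — prev 7 → CONFLICT
8: bank 3 row 0 — prev 3 → CONFLICT
9: bank 3 row 8 — prev 0 → CONFLICT
10: bank 4 row 3 — prev 4 → CONFLICT

CLASS = CONFLICT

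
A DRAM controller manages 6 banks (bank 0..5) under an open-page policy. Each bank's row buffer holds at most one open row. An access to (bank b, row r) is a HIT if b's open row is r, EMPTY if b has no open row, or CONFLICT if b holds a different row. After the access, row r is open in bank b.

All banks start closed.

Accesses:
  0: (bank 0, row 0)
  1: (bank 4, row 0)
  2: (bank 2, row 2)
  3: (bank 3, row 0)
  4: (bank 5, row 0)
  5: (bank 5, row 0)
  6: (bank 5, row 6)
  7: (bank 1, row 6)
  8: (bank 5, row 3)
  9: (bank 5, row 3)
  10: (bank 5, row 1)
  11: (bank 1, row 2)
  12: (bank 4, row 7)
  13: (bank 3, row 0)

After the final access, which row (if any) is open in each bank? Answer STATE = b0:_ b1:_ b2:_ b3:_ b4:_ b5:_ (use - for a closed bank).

STATE = b0:0 b1:2 b2:2 b3:0 b4:7 b5:1

0: bank 0 row 0 — prev None → EMPTY
1: bank 4 row 0 — prev None → EMPTY
2: bank 2 row 2 — prev None → EMPTY
3: bank 3 row 0 — prev None → EMPTY
4: bank 5 row 0 — prev None → EMPTY
5: bank 5 row 0 — prev 0 → HIT
6: bank 5 row 6 — prev 0 → CONFLICT
7: bank 1 row 6 — prev None → EMPTY
8: bank 5 row 3 — prev 6 → CONFLICT
9: bank 5 row 3 — prev 3 → HIT
10: bank 5 row 1 — prev 3 → CONFLICT
11: bank 1 row 2 — prev 6 → CONFLICT
12: bank 4 row 7 — prev 0 → CONFLICT
13: bank 3 row 0 — prev 0 → HIT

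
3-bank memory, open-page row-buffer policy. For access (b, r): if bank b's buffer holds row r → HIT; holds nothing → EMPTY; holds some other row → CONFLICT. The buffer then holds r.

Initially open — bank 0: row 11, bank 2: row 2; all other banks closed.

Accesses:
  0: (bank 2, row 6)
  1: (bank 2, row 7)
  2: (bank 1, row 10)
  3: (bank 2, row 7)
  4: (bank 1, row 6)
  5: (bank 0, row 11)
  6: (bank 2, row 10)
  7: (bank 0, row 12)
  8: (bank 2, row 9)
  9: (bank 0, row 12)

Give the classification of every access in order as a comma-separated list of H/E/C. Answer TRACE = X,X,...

TRACE = C,C,E,H,C,H,C,C,C,H

0: bank 2 row 6 — prev 2 → CONFLICT
1: bank 2 row 7 — prev 6 → CONFLICT
2: bank 1 row 10 — prev None → EMPTY
3: bank 2 row 7 — prev 7 → HIT
4: bank 1 row 6 — prev 10 → CONFLICT
5: bank 0 row 11 — prev 11 → HIT
6: bank 2 row 10 — prev 7 → CONFLICT
7: bank 0 row 12 — prev 11 → CONFLICT
8: bank 2 row 9 — prev 10 → CONFLICT
9: bank 0 row 12 — prev 12 → HIT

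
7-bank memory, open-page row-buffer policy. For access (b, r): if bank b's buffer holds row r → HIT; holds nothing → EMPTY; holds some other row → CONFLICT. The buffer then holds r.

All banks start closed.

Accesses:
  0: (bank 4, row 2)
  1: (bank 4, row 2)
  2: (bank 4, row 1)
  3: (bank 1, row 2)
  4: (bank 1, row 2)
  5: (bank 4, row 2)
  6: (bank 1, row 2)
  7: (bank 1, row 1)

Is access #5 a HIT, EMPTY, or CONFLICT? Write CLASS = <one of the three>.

CLASS = CONFLICT

step 0: bank4 None->2 [EMPTY]
step 1: bank4 2->2 [HIT]
step 2: bank4 2->1 [CONFLICT]
step 3: bank1 None->2 [EMPTY]
step 4: bank1 2->2 [HIT]
step 5: bank4 1->2 [CONFLICT]
step 6: bank1 2->2 [HIT]
step 7: bank1 2->1 [CONFLICT]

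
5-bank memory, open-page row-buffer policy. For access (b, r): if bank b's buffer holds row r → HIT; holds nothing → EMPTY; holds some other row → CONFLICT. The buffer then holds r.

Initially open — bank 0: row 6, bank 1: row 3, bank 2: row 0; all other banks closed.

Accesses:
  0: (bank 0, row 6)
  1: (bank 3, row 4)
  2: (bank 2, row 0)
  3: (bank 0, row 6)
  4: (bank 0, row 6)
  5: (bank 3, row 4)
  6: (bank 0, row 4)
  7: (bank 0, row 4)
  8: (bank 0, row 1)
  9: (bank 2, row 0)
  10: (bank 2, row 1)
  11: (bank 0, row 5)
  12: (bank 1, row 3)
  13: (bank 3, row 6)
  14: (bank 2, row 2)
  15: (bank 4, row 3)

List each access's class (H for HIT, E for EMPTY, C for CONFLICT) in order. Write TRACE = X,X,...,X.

TRACE = H,E,H,H,H,H,C,H,C,H,C,C,H,C,C,E

  [0] b0 r6: had r6 ⇒ H
  [1] b3 r4: no row ⇒ E
  [2] b2 r0: had r0 ⇒ H
  [3] b0 r6: had r6 ⇒ H
  [4] b0 r6: had r6 ⇒ H
  [5] b3 r4: had r4 ⇒ H
  [6] b0 r4: had r6 ⇒ C
  [7] b0 r4: had r4 ⇒ H
  [8] b0 r1: had r4 ⇒ C
  [9] b2 r0: had r0 ⇒ H
  [10] b2 r1: had r0 ⇒ C
  [11] b0 r5: had r1 ⇒ C
  [12] b1 r3: had r3 ⇒ H
  [13] b3 r6: had r4 ⇒ C
  [14] b2 r2: had r1 ⇒ C
  [15] b4 r3: no row ⇒ E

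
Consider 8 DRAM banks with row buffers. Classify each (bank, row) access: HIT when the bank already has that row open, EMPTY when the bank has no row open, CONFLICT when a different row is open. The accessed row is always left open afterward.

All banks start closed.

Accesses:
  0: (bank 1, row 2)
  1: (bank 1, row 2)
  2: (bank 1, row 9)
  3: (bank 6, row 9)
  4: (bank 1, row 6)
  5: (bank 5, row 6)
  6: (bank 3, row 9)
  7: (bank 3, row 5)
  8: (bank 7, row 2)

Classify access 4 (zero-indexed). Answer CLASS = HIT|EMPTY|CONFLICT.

step 0: bank1 None->2 [EMPTY]
step 1: bank1 2->2 [HIT]
step 2: bank1 2->9 [CONFLICT]
step 3: bank6 None->9 [EMPTY]
step 4: bank1 9->6 [CONFLICT]
step 5: bank5 None->6 [EMPTY]
step 6: bank3 None->9 [EMPTY]
step 7: bank3 9->5 [CONFLICT]
step 8: bank7 None->2 [EMPTY]

CLASS = CONFLICT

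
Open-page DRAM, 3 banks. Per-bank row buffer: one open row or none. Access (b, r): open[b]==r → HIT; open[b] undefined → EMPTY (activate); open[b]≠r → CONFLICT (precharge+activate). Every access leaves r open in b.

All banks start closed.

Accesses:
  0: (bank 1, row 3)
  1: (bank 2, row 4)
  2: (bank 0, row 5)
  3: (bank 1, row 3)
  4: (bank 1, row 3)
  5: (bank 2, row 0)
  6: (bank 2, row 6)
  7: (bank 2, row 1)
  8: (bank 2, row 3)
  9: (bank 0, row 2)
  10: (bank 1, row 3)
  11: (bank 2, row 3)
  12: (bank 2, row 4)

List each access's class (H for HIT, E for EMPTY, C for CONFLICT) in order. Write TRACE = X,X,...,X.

TRACE = E,E,E,H,H,C,C,C,C,C,H,H,C

0: bank 1 row 3 — prev None → EMPTY
1: bank 2 row 4 — prev None → EMPTY
2: bank 0 row 5 — prev None → EMPTY
3: bank 1 row 3 — prev 3 → HIT
4: bank 1 row 3 — prev 3 → HIT
5: bank 2 row 0 — prev 4 → CONFLICT
6: bank 2 row 6 — prev 0 → CONFLICT
7: bank 2 row 1 — prev 6 → CONFLICT
8: bank 2 row 3 — prev 1 → CONFLICT
9: bank 0 row 2 — prev 5 → CONFLICT
10: bank 1 row 3 — prev 3 → HIT
11: bank 2 row 3 — prev 3 → HIT
12: bank 2 row 4 — prev 3 → CONFLICT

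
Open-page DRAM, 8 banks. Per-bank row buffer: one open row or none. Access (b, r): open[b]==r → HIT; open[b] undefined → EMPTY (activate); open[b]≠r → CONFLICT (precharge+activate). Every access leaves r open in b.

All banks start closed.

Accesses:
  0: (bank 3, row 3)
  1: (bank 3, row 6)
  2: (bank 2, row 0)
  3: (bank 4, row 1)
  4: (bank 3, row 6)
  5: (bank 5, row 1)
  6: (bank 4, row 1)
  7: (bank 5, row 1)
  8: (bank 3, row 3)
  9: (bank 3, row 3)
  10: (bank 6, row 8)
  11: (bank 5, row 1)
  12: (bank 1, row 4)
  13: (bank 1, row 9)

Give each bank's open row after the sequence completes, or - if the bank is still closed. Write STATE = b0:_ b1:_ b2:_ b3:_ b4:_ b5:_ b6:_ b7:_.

STATE = b0:- b1:9 b2:0 b3:3 b4:1 b5:1 b6:8 b7:-

step 0: bank3 None->3 [EMPTY]
step 1: bank3 3->6 [CONFLICT]
step 2: bank2 None->0 [EMPTY]
step 3: bank4 None->1 [EMPTY]
step 4: bank3 6->6 [HIT]
step 5: bank5 None->1 [EMPTY]
step 6: bank4 1->1 [HIT]
step 7: bank5 1->1 [HIT]
step 8: bank3 6->3 [CONFLICT]
step 9: bank3 3->3 [HIT]
step 10: bank6 None->8 [EMPTY]
step 11: bank5 1->1 [HIT]
step 12: bank1 None->4 [EMPTY]
step 13: bank1 4->9 [CONFLICT]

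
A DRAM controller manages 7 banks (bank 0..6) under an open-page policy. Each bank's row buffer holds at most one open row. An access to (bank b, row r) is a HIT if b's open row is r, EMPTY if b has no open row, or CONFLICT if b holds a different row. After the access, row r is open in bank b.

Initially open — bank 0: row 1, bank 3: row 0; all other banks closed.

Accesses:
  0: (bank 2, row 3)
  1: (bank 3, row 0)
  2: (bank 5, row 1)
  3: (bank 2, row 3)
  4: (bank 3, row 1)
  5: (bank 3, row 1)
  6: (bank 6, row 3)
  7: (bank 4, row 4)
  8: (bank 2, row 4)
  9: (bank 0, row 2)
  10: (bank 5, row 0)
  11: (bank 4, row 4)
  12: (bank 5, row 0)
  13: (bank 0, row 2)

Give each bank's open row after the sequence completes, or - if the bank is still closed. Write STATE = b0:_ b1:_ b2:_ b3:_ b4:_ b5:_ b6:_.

  [0] b2 r3: no row ⇒ E
  [1] b3 r0: had r0 ⇒ H
  [2] b5 r1: no row ⇒ E
  [3] b2 r3: had r3 ⇒ H
  [4] b3 r1: had r0 ⇒ C
  [5] b3 r1: had r1 ⇒ H
  [6] b6 r3: no row ⇒ E
  [7] b4 r4: no row ⇒ E
  [8] b2 r4: had r3 ⇒ C
  [9] b0 r2: had r1 ⇒ C
  [10] b5 r0: had r1 ⇒ C
  [11] b4 r4: had r4 ⇒ H
  [12] b5 r0: had r0 ⇒ H
  [13] b0 r2: had r2 ⇒ H

STATE = b0:2 b1:- b2:4 b3:1 b4:4 b5:0 b6:3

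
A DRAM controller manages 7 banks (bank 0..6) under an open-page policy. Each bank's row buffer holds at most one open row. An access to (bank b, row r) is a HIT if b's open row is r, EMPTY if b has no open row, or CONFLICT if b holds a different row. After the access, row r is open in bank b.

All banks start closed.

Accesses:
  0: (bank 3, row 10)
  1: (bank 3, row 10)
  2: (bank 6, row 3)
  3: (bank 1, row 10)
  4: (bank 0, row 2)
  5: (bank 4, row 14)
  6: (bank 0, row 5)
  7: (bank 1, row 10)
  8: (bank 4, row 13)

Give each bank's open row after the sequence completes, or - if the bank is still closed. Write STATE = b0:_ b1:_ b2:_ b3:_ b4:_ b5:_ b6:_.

0: bank 3 row 10 — prev None → EMPTY
1: bank 3 row 10 — prev 10 → HIT
2: bank 6 row 3 — prev None → EMPTY
3: bank 1 row 10 — prev None → EMPTY
4: bank 0 row 2 — prev None → EMPTY
5: bank 4 row 14 — prev None → EMPTY
6: bank 0 row 5 — prev 2 → CONFLICT
7: bank 1 row 10 — prev 10 → HIT
8: bank 4 row 13 — prev 14 → CONFLICT

STATE = b0:5 b1:10 b2:- b3:10 b4:13 b5:- b6:3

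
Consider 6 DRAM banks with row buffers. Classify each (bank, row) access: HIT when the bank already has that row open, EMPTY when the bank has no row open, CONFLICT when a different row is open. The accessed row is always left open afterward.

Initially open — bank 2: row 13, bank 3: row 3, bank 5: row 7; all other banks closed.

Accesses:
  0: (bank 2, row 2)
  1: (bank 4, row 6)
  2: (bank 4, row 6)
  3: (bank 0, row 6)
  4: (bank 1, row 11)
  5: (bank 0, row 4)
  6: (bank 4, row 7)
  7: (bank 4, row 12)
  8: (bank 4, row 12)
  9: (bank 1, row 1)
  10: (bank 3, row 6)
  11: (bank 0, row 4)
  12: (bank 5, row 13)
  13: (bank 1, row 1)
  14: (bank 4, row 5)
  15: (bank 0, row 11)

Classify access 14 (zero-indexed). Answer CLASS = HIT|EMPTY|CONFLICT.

  [0] b2 r2: had r13 ⇒ C
  [1] b4 r6: no row ⇒ E
  [2] b4 r6: had r6 ⇒ H
  [3] b0 r6: no row ⇒ E
  [4] b1 r11: no row ⇒ E
  [5] b0 r4: had r6 ⇒ C
  [6] b4 r7: had r6 ⇒ C
  [7] b4 r12: had r7 ⇒ C
  [8] b4 r12: had r12 ⇒ H
  [9] b1 r1: had r11 ⇒ C
  [10] b3 r6: had r3 ⇒ C
  [11] b0 r4: had r4 ⇒ H
  [12] b5 r13: had r7 ⇒ C
  [13] b1 r1: had r1 ⇒ H
  [14] b4 r5: had r12 ⇒ C
  [15] b0 r11: had r4 ⇒ C

CLASS = CONFLICT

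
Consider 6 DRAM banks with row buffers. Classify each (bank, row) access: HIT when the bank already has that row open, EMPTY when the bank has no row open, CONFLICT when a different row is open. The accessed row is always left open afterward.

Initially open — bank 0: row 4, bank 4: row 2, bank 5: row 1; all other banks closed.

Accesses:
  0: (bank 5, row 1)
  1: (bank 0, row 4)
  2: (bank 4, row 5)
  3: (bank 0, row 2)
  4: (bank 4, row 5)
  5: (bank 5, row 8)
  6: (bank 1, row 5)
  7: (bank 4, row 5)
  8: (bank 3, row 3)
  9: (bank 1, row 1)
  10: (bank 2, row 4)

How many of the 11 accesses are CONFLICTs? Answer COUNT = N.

#0 (5,1) H  (was 1)
#1 (0,4) H  (was 4)
#2 (4,5) C  (was 2)
#3 (0,2) C  (was 4)
#4 (4,5) H  (was 5)
#5 (5,8) C  (was 1)
#6 (1,5) E
#7 (4,5) H  (was 5)
#8 (3,3) E
#9 (1,1) C  (was 5)
#10 (2,4) E

COUNT = 4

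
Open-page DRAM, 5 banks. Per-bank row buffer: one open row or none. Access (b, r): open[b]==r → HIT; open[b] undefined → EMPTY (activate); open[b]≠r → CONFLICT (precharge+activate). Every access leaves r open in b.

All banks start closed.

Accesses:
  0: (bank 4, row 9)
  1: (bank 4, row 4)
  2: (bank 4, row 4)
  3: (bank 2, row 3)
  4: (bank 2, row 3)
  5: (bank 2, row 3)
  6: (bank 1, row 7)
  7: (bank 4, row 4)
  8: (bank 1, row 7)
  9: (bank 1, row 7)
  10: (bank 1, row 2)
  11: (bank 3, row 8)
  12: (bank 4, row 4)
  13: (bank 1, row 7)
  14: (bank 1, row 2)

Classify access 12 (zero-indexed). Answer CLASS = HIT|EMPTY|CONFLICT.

step 0: bank4 None->9 [EMPTY]
step 1: bank4 9->4 [CONFLICT]
step 2: bank4 4->4 [HIT]
step 3: bank2 None->3 [EMPTY]
step 4: bank2 3->3 [HIT]
step 5: bank2 3->3 [HIT]
step 6: bank1 None->7 [EMPTY]
step 7: bank4 4->4 [HIT]
step 8: bank1 7->7 [HIT]
step 9: bank1 7->7 [HIT]
step 10: bank1 7->2 [CONFLICT]
step 11: bank3 None->8 [EMPTY]
step 12: bank4 4->4 [HIT]
step 13: bank1 2->7 [CONFLICT]
step 14: bank1 7->2 [CONFLICT]

CLASS = HIT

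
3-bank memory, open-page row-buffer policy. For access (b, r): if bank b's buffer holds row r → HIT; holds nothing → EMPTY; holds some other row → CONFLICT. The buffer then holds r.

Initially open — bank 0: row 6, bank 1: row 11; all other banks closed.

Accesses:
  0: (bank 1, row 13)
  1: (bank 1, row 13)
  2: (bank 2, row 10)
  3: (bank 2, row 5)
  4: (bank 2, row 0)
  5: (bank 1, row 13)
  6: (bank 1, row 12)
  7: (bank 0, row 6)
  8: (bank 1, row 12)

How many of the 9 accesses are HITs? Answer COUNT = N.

step 0: bank1 11->13 [CONFLICT]
step 1: bank1 13->13 [HIT]
step 2: bank2 None->10 [EMPTY]
step 3: bank2 10->5 [CONFLICT]
step 4: bank2 5->0 [CONFLICT]
step 5: bank1 13->13 [HIT]
step 6: bank1 13->12 [CONFLICT]
step 7: bank0 6->6 [HIT]
step 8: bank1 12->12 [HIT]

COUNT = 4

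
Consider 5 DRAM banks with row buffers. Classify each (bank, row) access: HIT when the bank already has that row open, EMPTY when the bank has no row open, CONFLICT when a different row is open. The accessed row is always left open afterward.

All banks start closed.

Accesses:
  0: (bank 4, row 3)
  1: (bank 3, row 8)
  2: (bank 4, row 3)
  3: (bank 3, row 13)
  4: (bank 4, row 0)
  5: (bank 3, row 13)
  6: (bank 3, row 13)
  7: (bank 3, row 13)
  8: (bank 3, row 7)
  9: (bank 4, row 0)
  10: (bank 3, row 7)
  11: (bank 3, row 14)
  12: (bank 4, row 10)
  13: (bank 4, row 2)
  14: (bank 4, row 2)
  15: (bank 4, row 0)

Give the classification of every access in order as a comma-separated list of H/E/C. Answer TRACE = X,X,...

  [0] b4 r3: no row ⇒ E
  [1] b3 r8: no row ⇒ E
  [2] b4 r3: had r3 ⇒ H
  [3] b3 r13: had r8 ⇒ C
  [4] b4 r0: had r3 ⇒ C
  [5] b3 r13: had r13 ⇒ H
  [6] b3 r13: had r13 ⇒ H
  [7] b3 r13: had r13 ⇒ H
  [8] b3 r7: had r13 ⇒ C
  [9] b4 r0: had r0 ⇒ H
  [10] b3 r7: had r7 ⇒ H
  [11] b3 r14: had r7 ⇒ C
  [12] b4 r10: had r0 ⇒ C
  [13] b4 r2: had r10 ⇒ C
  [14] b4 r2: had r2 ⇒ H
  [15] b4 r0: had r2 ⇒ C

TRACE = E,E,H,C,C,H,H,H,C,H,H,C,C,C,H,C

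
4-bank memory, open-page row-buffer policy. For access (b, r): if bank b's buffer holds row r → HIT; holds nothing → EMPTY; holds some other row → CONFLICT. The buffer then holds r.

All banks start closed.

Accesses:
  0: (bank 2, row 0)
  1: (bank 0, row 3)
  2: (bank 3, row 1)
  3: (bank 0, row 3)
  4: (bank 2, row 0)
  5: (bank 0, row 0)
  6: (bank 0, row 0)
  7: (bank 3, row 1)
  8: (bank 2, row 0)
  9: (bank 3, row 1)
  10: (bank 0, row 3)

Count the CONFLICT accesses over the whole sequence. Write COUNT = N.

COUNT = 2

0: bank 2 row 0 — prev None → EMPTY
1: bank 0 row 3 — prev None → EMPTY
2: bank 3 row 1 — prev None → EMPTY
3: bank 0 row 3 — prev 3 → HIT
4: bank 2 row 0 — prev 0 → HIT
5: bank 0 row 0 — prev 3 → CONFLICT
6: bank 0 row 0 — prev 0 → HIT
7: bank 3 row 1 — prev 1 → HIT
8: bank 2 row 0 — prev 0 → HIT
9: bank 3 row 1 — prev 1 → HIT
10: bank 0 row 3 — prev 0 → CONFLICT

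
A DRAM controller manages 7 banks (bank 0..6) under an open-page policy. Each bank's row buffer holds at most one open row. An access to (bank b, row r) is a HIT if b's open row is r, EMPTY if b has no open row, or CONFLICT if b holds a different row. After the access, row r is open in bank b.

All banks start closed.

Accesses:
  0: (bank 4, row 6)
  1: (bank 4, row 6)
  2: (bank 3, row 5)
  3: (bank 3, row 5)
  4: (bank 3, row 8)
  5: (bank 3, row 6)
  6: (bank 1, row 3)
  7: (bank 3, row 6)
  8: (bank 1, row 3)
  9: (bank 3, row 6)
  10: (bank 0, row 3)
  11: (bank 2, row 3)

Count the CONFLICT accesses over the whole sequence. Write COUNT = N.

  [0] b4 r6: no row ⇒ E
  [1] b4 r6: had r6 ⇒ H
  [2] b3 r5: no row ⇒ E
  [3] b3 r5: had r5 ⇒ H
  [4] b3 r8: had r5 ⇒ C
  [5] b3 r6: had r8 ⇒ C
  [6] b1 r3: no row ⇒ E
  [7] b3 r6: had r6 ⇒ H
  [8] b1 r3: had r3 ⇒ H
  [9] b3 r6: had r6 ⇒ H
  [10] b0 r3: no row ⇒ E
  [11] b2 r3: no row ⇒ E

COUNT = 2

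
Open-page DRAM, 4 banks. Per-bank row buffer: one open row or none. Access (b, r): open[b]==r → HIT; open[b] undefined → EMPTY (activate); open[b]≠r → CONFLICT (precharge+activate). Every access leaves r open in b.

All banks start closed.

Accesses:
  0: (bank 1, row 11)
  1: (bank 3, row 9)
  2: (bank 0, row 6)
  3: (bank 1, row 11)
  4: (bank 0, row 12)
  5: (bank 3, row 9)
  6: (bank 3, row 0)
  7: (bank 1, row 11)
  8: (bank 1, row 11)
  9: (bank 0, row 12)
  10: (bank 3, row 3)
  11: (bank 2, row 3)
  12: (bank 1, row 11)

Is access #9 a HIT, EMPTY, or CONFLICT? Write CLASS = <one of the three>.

CLASS = HIT

0: bank 1 row 11 — prev None → EMPTY
1: bank 3 row 9 — prev None → EMPTY
2: bank 0 row 6 — prev None → EMPTY
3: bank 1 row 11 — prev 11 → HIT
4: bank 0 row 12 — prev 6 → CONFLICT
5: bank 3 row 9 — prev 9 → HIT
6: bank 3 row 0 — prev 9 → CONFLICT
7: bank 1 row 11 — prev 11 → HIT
8: bank 1 row 11 — prev 11 → HIT
9: bank 0 row 12 — prev 12 → HIT
10: bank 3 row 3 — prev 0 → CONFLICT
11: bank 2 row 3 — prev None → EMPTY
12: bank 1 row 11 — prev 11 → HIT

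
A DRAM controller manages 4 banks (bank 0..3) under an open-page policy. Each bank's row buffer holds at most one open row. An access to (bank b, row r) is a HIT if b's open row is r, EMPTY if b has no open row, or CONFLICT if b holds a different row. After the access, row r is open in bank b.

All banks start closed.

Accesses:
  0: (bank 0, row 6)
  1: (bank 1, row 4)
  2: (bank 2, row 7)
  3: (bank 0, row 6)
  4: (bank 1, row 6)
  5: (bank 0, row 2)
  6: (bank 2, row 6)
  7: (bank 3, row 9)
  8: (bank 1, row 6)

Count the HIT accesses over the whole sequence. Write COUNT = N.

  [0] b0 r6: no row ⇒ E
  [1] b1 r4: no row ⇒ E
  [2] b2 r7: no row ⇒ E
  [3] b0 r6: had r6 ⇒ H
  [4] b1 r6: had r4 ⇒ C
  [5] b0 r2: had r6 ⇒ C
  [6] b2 r6: had r7 ⇒ C
  [7] b3 r9: no row ⇒ E
  [8] b1 r6: had r6 ⇒ H

COUNT = 2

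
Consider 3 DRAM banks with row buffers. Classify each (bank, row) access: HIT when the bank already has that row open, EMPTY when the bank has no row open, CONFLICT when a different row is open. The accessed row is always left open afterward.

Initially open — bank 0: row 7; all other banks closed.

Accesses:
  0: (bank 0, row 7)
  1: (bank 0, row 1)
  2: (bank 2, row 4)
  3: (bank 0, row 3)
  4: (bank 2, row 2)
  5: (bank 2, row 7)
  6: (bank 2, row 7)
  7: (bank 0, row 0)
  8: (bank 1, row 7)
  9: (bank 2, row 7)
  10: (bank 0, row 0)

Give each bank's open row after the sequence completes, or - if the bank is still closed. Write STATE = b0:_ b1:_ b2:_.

#0 (0,7) H  (was 7)
#1 (0,1) C  (was 7)
#2 (2,4) E
#3 (0,3) C  (was 1)
#4 (2,2) C  (was 4)
#5 (2,7) C  (was 2)
#6 (2,7) H  (was 7)
#7 (0,0) C  (was 3)
#8 (1,7) E
#9 (2,7) H  (was 7)
#10 (0,0) H  (was 0)

STATE = b0:0 b1:7 b2:7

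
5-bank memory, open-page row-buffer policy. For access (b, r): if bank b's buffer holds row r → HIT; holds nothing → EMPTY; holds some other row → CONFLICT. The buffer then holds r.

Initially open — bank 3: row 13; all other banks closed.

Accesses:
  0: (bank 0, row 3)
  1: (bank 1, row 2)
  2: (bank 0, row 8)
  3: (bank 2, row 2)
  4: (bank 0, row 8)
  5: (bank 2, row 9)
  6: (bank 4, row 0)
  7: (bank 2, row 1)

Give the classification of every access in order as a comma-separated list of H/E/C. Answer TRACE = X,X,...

TRACE = E,E,C,E,H,C,E,C

  [0] b0 r3: no row ⇒ E
  [1] b1 r2: no row ⇒ E
  [2] b0 r8: had r3 ⇒ C
  [3] b2 r2: no row ⇒ E
  [4] b0 r8: had r8 ⇒ H
  [5] b2 r9: had r2 ⇒ C
  [6] b4 r0: no row ⇒ E
  [7] b2 r1: had r9 ⇒ C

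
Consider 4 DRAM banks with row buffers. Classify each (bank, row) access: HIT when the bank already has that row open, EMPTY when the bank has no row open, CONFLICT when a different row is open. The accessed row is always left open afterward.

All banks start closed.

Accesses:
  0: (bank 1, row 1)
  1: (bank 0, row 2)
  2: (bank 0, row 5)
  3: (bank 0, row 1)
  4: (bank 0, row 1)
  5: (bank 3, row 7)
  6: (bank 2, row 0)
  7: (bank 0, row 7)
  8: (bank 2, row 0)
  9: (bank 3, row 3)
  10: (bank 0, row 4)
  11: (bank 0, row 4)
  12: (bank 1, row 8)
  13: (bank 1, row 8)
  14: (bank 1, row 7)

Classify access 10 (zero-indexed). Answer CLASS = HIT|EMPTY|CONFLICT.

CLASS = CONFLICT

step 0: bank1 None->1 [EMPTY]
step 1: bank0 None->2 [EMPTY]
step 2: bank0 2->5 [CONFLICT]
step 3: bank0 5->1 [CONFLICT]
step 4: bank0 1->1 [HIT]
step 5: bank3 None->7 [EMPTY]
step 6: bank2 None->0 [EMPTY]
step 7: bank0 1->7 [CONFLICT]
step 8: bank2 0->0 [HIT]
step 9: bank3 7->3 [CONFLICT]
step 10: bank0 7->4 [CONFLICT]
step 11: bank0 4->4 [HIT]
step 12: bank1 1->8 [CONFLICT]
step 13: bank1 8->8 [HIT]
step 14: bank1 8->7 [CONFLICT]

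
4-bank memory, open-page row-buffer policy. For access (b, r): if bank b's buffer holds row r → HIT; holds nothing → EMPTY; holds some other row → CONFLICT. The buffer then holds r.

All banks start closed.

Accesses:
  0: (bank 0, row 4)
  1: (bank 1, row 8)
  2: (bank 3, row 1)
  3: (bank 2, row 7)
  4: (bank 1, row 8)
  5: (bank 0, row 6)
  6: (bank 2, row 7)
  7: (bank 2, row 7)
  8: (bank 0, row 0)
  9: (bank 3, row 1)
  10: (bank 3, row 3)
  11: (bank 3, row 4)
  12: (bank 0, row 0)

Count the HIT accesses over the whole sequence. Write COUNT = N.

#0 (0,4) E
#1 (1,8) E
#2 (3,1) E
#3 (2,7) E
#4 (1,8) H  (was 8)
#5 (0,6) C  (was 4)
#6 (2,7) H  (was 7)
#7 (2,7) H  (was 7)
#8 (0,0) C  (was 6)
#9 (3,1) H  (was 1)
#10 (3,3) C  (was 1)
#11 (3,4) C  (was 3)
#12 (0,0) H  (was 0)

COUNT = 5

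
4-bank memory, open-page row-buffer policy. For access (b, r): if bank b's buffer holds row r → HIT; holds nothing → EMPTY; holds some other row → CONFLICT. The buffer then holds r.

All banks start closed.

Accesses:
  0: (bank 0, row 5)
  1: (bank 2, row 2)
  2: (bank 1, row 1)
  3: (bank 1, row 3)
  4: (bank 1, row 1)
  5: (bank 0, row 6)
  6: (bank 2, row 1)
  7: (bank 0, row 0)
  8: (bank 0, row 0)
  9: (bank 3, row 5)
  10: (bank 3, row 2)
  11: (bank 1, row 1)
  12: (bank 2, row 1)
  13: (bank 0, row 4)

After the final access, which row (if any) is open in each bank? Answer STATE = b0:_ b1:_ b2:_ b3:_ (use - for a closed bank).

#0 (0,5) E
#1 (2,2) E
#2 (1,1) E
#3 (1,3) C  (was 1)
#4 (1,1) C  (was 3)
#5 (0,6) C  (was 5)
#6 (2,1) C  (was 2)
#7 (0,0) C  (was 6)
#8 (0,0) H  (was 0)
#9 (3,5) E
#10 (3,2) C  (was 5)
#11 (1,1) H  (was 1)
#12 (2,1) H  (was 1)
#13 (0,4) C  (was 0)

STATE = b0:4 b1:1 b2:1 b3:2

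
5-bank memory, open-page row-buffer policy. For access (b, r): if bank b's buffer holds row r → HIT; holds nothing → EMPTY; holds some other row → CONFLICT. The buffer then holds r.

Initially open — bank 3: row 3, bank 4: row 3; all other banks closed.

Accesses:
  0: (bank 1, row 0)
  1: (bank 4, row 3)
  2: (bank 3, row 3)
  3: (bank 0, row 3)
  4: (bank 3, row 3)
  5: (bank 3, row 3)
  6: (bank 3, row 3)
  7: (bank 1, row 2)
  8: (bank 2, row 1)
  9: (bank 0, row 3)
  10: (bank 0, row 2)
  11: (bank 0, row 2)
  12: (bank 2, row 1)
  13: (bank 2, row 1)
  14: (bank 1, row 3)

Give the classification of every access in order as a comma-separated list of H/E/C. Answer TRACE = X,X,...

step 0: bank1 None->0 [EMPTY]
step 1: bank4 3->3 [HIT]
step 2: bank3 3->3 [HIT]
step 3: bank0 None->3 [EMPTY]
step 4: bank3 3->3 [HIT]
step 5: bank3 3->3 [HIT]
step 6: bank3 3->3 [HIT]
step 7: bank1 0->2 [CONFLICT]
step 8: bank2 None->1 [EMPTY]
step 9: bank0 3->3 [HIT]
step 10: bank0 3->2 [CONFLICT]
step 11: bank0 2->2 [HIT]
step 12: bank2 1->1 [HIT]
step 13: bank2 1->1 [HIT]
step 14: bank1 2->3 [CONFLICT]

TRACE = E,H,H,E,H,H,H,C,E,H,C,H,H,H,C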